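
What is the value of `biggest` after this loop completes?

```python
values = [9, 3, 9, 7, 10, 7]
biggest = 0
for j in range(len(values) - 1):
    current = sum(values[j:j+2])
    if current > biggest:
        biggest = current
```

Max sum of 2-element window in [9, 3, 9, 7, 10, 7]
`biggest` takes the values: 0 → 12 → 16 → 17

Answer: 17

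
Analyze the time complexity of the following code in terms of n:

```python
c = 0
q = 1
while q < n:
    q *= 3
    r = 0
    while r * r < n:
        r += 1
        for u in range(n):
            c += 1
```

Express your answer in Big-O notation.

Each loop level contributes: log n × √n × n. Multiplying the contributions gives O(n√n log n).

Answer: O(n√n log n)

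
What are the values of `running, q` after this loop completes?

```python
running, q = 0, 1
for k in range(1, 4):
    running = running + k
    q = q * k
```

Sum and factorial of 1 to 3
`running, q` takes the values: (0, 1) → (1, 1) → (3, 1) → (3, 2) → (6, 2) → (6, 6)

Answer: 6, 6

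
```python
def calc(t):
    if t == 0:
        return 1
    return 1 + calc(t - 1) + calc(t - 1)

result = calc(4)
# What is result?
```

calc(t) = 1 + 2·calc(t-1), calc(0)=1. Closed form: (1+1)·2^4 - 1 = 31.

Answer: 31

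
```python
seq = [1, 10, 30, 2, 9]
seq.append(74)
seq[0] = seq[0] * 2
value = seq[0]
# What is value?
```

Trace:
`seq = [1, 10, 30, 2, 9]` → seq = [1, 10, 30, 2, 9]
`seq.append(74)` → seq = [1, 10, 30, 2, 9, 74]
`seq[0] = seq[0] * 2` → seq = [2, 10, 30, 2, 9, 74]
`value = seq[0]` → value = 2
So value = 2

Answer: 2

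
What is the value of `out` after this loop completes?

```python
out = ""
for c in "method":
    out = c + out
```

Reverse 'method'
`out` takes the values: "" → "m" → "em" → "tem" → "htem" → "ohtem" → "dohtem"

Answer: "dohtem"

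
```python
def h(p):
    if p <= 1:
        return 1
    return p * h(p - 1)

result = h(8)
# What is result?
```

h(8) = 8 * 7 * 6 * 5 * 4 * 3 * 2 * 1 = 40320

Answer: 40320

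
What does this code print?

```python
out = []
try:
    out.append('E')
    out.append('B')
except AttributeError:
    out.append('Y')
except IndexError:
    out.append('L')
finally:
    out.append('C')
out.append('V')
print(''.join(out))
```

Execution trace: 'E' (try body) → 'B' (try body, no exception) → 'C' (finally) → 'V' (after the try/except). Output: EBCV

Answer: EBCV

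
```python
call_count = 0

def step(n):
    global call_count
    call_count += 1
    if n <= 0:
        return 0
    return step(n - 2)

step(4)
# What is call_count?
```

Linear recursion stepping by 2: 3 calls from n=4 down to ≤0.

Answer: 3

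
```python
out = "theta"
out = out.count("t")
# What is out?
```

Trace:
`out = "theta"` → out = 'theta'
`out = out.count("t")` → out = 2
So out = 2

Answer: 2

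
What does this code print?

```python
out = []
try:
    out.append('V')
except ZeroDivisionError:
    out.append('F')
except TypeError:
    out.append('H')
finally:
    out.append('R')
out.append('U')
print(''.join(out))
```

Execution trace: 'V' (try body, no exception) → 'R' (finally) → 'U' (after the try/except). Output: VRU

Answer: VRU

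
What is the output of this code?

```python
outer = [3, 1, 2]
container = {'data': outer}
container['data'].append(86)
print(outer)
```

Key concept: dict holds reference to list.
Step by step:
`outer = [3, 1, 2]` → outer = [3, 1, 2]
`container = {'data': outer}` → container = {'data': [3, 1, 2]}
`container['data'].append(86)` → outer = [3, 1, 2, 86]; container = {'data': [3, 1, 2, 86]}
`print(outer)` → prints [3, 1, 2, 86]

Answer: [3, 1, 2, 86]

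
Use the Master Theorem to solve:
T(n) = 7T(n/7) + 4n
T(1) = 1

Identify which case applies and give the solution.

a=7, b=7, f(n)=4n. log_7(7) = 1. Since c=1 = 1, Case 2 applies: T(n) = Θ(n^log_b(a) · log n) = O(n log n).

Answer: O(n log n) - Case 2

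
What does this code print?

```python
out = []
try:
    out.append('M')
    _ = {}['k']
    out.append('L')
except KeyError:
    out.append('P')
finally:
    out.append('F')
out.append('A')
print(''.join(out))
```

Execution trace: 'M' (try body) → 'P' (except KeyError) → 'F' (finally) → 'A' (after the try/except). Output: MPFA

Answer: MPFA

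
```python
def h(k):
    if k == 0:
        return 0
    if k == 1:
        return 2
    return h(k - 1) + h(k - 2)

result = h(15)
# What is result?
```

Build up from base cases: h(0)=0, h(1)=2, h(2)=2, h(3)=4, h(4)=6, h(5)=10, h(6)=16, ..., h(15)=1220

Answer: 1220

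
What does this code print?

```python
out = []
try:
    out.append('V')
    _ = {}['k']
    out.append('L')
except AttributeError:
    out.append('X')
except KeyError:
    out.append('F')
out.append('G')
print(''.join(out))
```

Execution trace: 'V' (try body) → 'F' (except KeyError) → 'G' (after the try/except). Output: VFG

Answer: VFG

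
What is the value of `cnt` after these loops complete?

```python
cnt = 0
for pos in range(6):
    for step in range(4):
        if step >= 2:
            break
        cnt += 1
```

Inner breaks at 2, outer runs 6 times
`cnt` takes the values: 0 → 1 → 2 → 3 → 4 → 5 → 6 → 7 → 8 → 9 → 10 → 11 → 12

Answer: 12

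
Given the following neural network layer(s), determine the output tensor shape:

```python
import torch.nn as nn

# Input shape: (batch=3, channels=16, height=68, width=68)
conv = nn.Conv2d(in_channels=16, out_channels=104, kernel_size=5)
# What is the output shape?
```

Input: (3, 16, 68, 68) -> Output: (3, 104, 64, 64)

Answer: (3, 104, 64, 64)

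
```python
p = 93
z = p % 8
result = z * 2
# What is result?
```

Trace:
`p = 93` → p = 93
`z = p % 8` → z = 5
`result = z * 2` → result = 10
So result = 10

Answer: 10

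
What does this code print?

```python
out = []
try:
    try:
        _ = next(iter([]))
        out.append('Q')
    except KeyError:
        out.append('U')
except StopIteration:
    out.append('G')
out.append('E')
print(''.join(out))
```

Execution trace: 'G' (outer except StopIteration) → 'E' (after the try/except). Output: GE

Answer: GE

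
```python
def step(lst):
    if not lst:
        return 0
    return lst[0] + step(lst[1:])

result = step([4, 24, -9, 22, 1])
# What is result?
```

4 + 24 + (-9) + 22 + 1 + 0 = 42

Answer: 42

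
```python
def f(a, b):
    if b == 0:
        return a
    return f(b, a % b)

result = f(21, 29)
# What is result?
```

f(21, 29) -> f(29, 21) -> f(21, 8) -> f(8, 5) -> f(5, 3) -> f(3, 2) -> f(2, 1) -> f(1, 0) -> 1

Answer: 1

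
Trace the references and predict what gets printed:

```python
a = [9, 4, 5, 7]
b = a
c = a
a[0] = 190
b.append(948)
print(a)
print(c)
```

Key concept: multiple aliases.
Step by step:
`a = [9, 4, 5, 7]` → a = [9, 4, 5, 7]
`b = a` → b = [9, 4, 5, 7] (same object as a)
`c = a` → c = [9, 4, 5, 7] (same object as a, b)
`a[0] = 190` → a = [190, 4, 5, 7] (same object as b, c); b = [190, 4, 5, 7] (same object as a, c); c = [190, 4, 5, 7] (same object as a, b)
`b.append(948)` → a = [190, 4, 5, 7, 948] (same object as b, c); b = [190, 4, 5, 7, 948] (same object as a, c); c = [190, 4, 5, 7, 948] (same object as a, b)
`print(a)` → prints [190, 4, 5, 7, 948]
`print(c)` → prints [190, 4, 5, 7, 948]

Answer:
[190, 4, 5, 7, 948]
[190, 4, 5, 7, 948]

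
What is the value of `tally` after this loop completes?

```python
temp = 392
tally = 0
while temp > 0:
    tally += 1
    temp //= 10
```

Count digits by repeated division by 10
`tally` takes the values: 0 → 1 → 2 → 3

Answer: 3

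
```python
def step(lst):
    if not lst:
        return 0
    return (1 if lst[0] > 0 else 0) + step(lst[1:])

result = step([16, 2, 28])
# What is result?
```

Count of positive elements in [16, 2, 28] = 3

Answer: 3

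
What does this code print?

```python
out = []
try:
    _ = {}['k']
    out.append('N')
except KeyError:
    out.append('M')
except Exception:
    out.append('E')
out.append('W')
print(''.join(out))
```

Execution trace: 'M' (except KeyError) → 'W' (after the try/except). Output: MW

Answer: MW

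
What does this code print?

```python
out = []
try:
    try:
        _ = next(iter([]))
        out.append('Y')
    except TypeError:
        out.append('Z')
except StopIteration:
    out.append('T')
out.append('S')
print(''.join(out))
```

Execution trace: 'T' (outer except StopIteration) → 'S' (after the try/except). Output: TS

Answer: TS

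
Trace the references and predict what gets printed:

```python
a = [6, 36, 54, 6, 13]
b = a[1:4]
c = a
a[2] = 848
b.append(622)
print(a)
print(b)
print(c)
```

Key concept: slice vs alias.
Step by step:
`a = [6, 36, 54, 6, 13]` → a = [6, 36, 54, 6, 13]
`b = a[1:4]` → b = [36, 54, 6]
`c = a` → c = [6, 36, 54, 6, 13] (same object as a)
`a[2] = 848` → a = [6, 36, 848, 6, 13] (same object as c); c = [6, 36, 848, 6, 13] (same object as a)
`b.append(622)` → b = [36, 54, 6, 622]
`print(a)` → prints [6, 36, 848, 6, 13]
`print(b)` → prints [36, 54, 6, 622]
`print(c)` → prints [6, 36, 848, 6, 13]

Answer:
[6, 36, 848, 6, 13]
[36, 54, 6, 622]
[6, 36, 848, 6, 13]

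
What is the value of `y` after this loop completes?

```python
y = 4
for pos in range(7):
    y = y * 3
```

Multiply by 3, 7 times: 4 * 3^7 = 8748
`y` takes the values: 4 → 12 → 36 → 108 → 324 → 972 → 2916 → 8748

Answer: 8748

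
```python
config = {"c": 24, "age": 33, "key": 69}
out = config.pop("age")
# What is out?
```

Trace:
`config = {"c": 24, "age": 33, "key": 69}` → config = {'c': 24, 'age': 33, 'key': 69}
`out = config.pop("age")` → config = {'c': 24, 'key': 69}; out = 33
So out = 33

Answer: 33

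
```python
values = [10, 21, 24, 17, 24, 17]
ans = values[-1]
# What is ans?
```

Trace:
`values = [10, 21, 24, 17, 24, 17]` → values = [10, 21, 24, 17, 24, 17]
`ans = values[-1]` → ans = 17
So ans = 17

Answer: 17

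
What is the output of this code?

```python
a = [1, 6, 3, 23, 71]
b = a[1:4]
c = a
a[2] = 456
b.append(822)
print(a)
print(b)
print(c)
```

Key concept: slice vs alias.
Step by step:
`a = [1, 6, 3, 23, 71]` → a = [1, 6, 3, 23, 71]
`b = a[1:4]` → b = [6, 3, 23]
`c = a` → c = [1, 6, 3, 23, 71] (same object as a)
`a[2] = 456` → a = [1, 6, 456, 23, 71] (same object as c); c = [1, 6, 456, 23, 71] (same object as a)
`b.append(822)` → b = [6, 3, 23, 822]
`print(a)` → prints [1, 6, 456, 23, 71]
`print(b)` → prints [6, 3, 23, 822]
`print(c)` → prints [1, 6, 456, 23, 71]

Answer:
[1, 6, 456, 23, 71]
[6, 3, 23, 822]
[1, 6, 456, 23, 71]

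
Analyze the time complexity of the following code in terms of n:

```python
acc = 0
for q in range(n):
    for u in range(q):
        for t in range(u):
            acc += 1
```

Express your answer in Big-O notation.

Each loop level contributes: n × n × n. Multiplying the contributions gives O(n^3).

Answer: O(n^3)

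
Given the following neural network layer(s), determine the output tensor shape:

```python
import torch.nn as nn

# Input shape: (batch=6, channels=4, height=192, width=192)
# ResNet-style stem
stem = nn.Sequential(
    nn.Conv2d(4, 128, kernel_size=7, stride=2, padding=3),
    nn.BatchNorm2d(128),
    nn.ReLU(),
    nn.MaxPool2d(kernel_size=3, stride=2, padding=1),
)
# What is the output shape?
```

Input: (6, 4, 192, 192) -> after Conv2d 7x7 stride=2: (6, 128, 96, 96) -> Output: (6, 128, 48, 48)

Answer: (6, 128, 48, 48)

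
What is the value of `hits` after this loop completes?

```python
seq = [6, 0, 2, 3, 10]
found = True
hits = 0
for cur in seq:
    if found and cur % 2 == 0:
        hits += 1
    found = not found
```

Count even values at even positions
`hits` takes the values: 0 → 1 → 2 → 3

Answer: 3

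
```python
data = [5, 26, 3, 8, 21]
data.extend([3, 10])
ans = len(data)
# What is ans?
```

Trace:
`data = [5, 26, 3, 8, 21]` → data = [5, 26, 3, 8, 21]
`data.extend([3, 10])` → data = [5, 26, 3, 8, 21, 3, 10]
`ans = len(data)` → ans = 7
So ans = 7

Answer: 7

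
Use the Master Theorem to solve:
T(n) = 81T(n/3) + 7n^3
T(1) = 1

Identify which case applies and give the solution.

a=81, b=3, f(n)=7n^3. log_3(81) = 4. Since c=3 < 4, Case 1 applies: T(n) = Θ(n^log_b(a)) = O(n^4).

Answer: O(n^4) - Case 1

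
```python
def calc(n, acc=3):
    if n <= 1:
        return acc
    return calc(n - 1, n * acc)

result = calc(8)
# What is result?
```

Accumulator trace (n, acc): (8, 3) -> (7, 24) -> (6, 168) -> (5, 1008) -> (4, 5040) -> (3, 20160) -> (2, 60480) -> (1, 120960) -> return 120960

Answer: 120960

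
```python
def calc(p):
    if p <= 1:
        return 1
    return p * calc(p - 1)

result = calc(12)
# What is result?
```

calc(12) = 12 * 11 * 10 * 9 * 8 * 7 * 6 * 5 * 4 * 3 * 2 * 1 = 479001600

Answer: 479001600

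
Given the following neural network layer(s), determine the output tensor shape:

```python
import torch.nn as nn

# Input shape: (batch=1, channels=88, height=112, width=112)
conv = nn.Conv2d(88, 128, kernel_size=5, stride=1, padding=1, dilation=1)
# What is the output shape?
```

Input: (1, 88, 112, 112) -> Output: (1, 128, 110, 110)

Answer: (1, 128, 110, 110)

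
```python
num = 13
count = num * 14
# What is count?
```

Trace:
`num = 13` → num = 13
`count = num * 14` → count = 182
So count = 182

Answer: 182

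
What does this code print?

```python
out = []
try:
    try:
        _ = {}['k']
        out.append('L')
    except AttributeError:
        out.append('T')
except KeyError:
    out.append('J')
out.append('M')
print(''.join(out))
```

Execution trace: 'J' (outer except KeyError) → 'M' (after the try/except). Output: JM

Answer: JM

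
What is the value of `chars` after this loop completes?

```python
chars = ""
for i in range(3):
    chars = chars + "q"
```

Repeat 'q' 3 times
`chars` takes the values: "" → "q" → "qq" → "qqq"

Answer: "qqq"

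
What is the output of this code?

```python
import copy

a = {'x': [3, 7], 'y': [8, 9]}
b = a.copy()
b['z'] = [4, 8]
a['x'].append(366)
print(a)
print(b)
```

Key concept: shallow copy of dict with mutable values.
Step by step:
`a = {'x': [3, 7], 'y': [8, 9]}` → a = {'x': [3, 7], 'y': [8, 9]}
`b = a.copy()` → b = {'x': [3, 7], 'y': [8, 9]}
`b['z'] = [4, 8]` → b = {'x': [3, 7], 'y': [8, 9], 'z': [4, 8]}
`a['x'].append(366)` → a = {'x': [3, 7, 366], 'y': [8, 9]}; b = {'x': [3, 7, 366], 'y': [8, 9], 'z': [4, 8]}
`print(a)` → prints {'x': [3, 7, 366], 'y': [8, 9]}
`print(b)` → prints {'x': [3, 7, 366], 'y': [8, 9], 'z': [4, 8]}

Answer:
{'x': [3, 7, 366], 'y': [8, 9]}
{'x': [3, 7, 366], 'y': [8, 9], 'z': [4, 8]}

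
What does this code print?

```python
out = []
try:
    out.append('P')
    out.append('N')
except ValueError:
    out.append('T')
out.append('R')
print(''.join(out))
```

Execution trace: 'P' (try body) → 'N' (try body, no exception) → 'R' (after the try/except). Output: PNR

Answer: PNR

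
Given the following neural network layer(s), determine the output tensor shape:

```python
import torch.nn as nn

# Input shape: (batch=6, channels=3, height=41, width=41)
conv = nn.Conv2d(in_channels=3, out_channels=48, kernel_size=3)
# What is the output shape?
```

Input: (6, 3, 41, 41) -> Output: (6, 48, 39, 39)

Answer: (6, 48, 39, 39)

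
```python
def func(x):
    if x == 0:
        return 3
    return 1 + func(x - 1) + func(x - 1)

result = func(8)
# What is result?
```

func(x) = 1 + 2·func(x-1), func(0)=3. Closed form: (3+1)·2^8 - 1 = 1023.

Answer: 1023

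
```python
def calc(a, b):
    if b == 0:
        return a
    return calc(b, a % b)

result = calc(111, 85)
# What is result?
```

calc(111, 85) -> calc(85, 26) -> calc(26, 7) -> calc(7, 5) -> calc(5, 2) -> calc(2, 1) -> calc(1, 0) -> 1

Answer: 1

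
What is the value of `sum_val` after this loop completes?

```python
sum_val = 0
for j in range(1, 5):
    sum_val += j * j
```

Sum of squares 1² to 4² = 30
`sum_val` takes the values: 0 → 1 → 5 → 14 → 30

Answer: 30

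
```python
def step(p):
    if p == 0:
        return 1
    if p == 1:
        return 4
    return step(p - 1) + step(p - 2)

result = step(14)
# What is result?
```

Build up from base cases: step(0)=1, step(1)=4, step(2)=5, step(3)=9, step(4)=14, step(5)=23, step(6)=37, ..., step(14)=1741

Answer: 1741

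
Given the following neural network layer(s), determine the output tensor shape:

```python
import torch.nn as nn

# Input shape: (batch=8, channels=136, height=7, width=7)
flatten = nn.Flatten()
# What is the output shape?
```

Input: (8, 136, 7, 7) -> Output: (8, 6664)

Answer: (8, 6664)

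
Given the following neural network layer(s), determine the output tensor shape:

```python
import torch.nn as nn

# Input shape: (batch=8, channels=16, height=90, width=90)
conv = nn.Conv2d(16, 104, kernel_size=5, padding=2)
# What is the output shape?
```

Input: (8, 16, 90, 90) -> Output: (8, 104, 90, 90)

Answer: (8, 104, 90, 90)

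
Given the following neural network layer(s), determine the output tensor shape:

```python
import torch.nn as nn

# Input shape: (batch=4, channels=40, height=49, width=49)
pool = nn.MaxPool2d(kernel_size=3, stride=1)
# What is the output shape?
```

Input: (4, 40, 49, 49) -> Output: (4, 40, 47, 47)

Answer: (4, 40, 47, 47)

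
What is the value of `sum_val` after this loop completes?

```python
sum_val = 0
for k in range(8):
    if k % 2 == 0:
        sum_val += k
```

Sum of even numbers 0 to 7
`sum_val` takes the values: 0 → 2 → 6 → 12

Answer: 12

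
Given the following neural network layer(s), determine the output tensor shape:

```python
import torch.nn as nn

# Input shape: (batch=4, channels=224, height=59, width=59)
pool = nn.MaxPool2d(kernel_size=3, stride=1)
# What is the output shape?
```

Input: (4, 224, 59, 59) -> Output: (4, 224, 57, 57)

Answer: (4, 224, 57, 57)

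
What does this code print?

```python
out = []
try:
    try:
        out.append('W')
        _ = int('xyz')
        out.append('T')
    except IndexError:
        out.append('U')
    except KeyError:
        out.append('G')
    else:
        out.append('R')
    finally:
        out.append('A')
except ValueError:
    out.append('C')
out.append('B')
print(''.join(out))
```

Execution trace: 'W' (try body) → 'A' (finally) → 'C' (outer except ValueError) → 'B' (after the try/except). Output: WACB

Answer: WACB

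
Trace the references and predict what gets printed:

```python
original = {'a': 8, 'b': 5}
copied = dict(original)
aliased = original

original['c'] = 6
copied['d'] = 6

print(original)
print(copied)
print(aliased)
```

Key concept: dict() creates copy, assignment creates alias.
Step by step:
`original = {'a': 8, 'b': 5}` → original = {'a': 8, 'b': 5}
`copied = dict(original)` → copied = {'a': 8, 'b': 5}
`aliased = original` → aliased = {'a': 8, 'b': 5} (same object as original)
`original['c'] = 6` → original = {'a': 8, 'b': 5, 'c': 6} (same object as aliased); aliased = {'a': 8, 'b': 5, 'c': 6} (same object as original)
`copied['d'] = 6` → copied = {'a': 8, 'b': 5, 'd': 6}
`print(original)` → prints {'a': 8, 'b': 5, 'c': 6}
`print(copied)` → prints {'a': 8, 'b': 5, 'd': 6}
`print(aliased)` → prints {'a': 8, 'b': 5, 'c': 6}

Answer:
{'a': 8, 'b': 5, 'c': 6}
{'a': 8, 'b': 5, 'd': 6}
{'a': 8, 'b': 5, 'c': 6}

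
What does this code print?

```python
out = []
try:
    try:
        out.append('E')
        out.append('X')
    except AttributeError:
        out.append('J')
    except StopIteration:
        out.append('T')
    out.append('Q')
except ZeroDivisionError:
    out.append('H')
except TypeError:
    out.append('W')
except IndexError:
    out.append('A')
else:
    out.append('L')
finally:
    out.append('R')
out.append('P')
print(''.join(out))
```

Execution trace: 'E' (inner try body) → 'X' (inner try body, no exception) → 'Q' (try body, no exception) → 'L' (else) → 'R' (finally) → 'P' (after the try/except). Output: EXQLRP

Answer: EXQLRP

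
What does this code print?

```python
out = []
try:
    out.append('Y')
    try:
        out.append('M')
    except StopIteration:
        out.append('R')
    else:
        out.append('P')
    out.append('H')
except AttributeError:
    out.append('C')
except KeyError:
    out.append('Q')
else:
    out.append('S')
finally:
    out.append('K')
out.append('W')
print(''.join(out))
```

Execution trace: 'Y' (try body) → 'M' (inner try body, no exception) → 'P' (inner else) → 'H' (try body, no exception) → 'S' (else) → 'K' (finally) → 'W' (after the try/except). Output: YMPHSKW

Answer: YMPHSKW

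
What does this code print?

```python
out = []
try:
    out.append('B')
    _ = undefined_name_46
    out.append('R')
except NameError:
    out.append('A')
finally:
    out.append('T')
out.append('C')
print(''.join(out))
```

Execution trace: 'B' (try body) → 'A' (except NameError) → 'T' (finally) → 'C' (after the try/except). Output: BATC

Answer: BATC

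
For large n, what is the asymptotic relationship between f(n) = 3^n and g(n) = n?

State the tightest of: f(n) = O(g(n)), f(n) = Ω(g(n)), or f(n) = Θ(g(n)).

3^n vs n: f(n) = Ω(g(n)) but not O(g(n)) — 3^n grows strictly faster than n.

Answer: f(n) = Ω(g(n)) but not O(g(n)) — 3^n grows strictly faster than n.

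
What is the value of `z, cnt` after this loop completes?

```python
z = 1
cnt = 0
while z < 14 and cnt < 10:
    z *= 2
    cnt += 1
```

Double until >= 14 or 10 iterations
`z, cnt` takes the values: (1, 0) → (2, 0) → (2, 1) → (4, 1) → (4, 2) → (8, 2) → (8, 3) → (16, 3) → (16, 4)

Answer: 16, 4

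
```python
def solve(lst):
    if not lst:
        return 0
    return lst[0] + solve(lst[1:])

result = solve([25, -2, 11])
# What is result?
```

25 + (-2) + 11 + 0 = 34

Answer: 34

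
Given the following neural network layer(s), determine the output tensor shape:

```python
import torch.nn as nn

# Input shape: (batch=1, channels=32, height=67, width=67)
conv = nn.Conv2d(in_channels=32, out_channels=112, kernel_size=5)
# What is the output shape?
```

Input: (1, 32, 67, 67) -> Output: (1, 112, 63, 63)

Answer: (1, 112, 63, 63)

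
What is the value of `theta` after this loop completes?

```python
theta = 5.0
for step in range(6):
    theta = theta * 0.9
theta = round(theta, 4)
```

Exponential decay: 5.0 * 0.9^6
`theta` takes the values: 5.0 → 4.5 → 4.05 → 3.645 → 3.2805 → 2.95245 → 2.657205 → 2.6572

Answer: 2.6572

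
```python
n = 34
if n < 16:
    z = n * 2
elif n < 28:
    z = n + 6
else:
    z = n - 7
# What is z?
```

Trace:
`n = 34` → n = 34
`if n < 16: ...` → n < 16 is False, n < 28 is False, take else branch → z = 27
So z = 27

Answer: 27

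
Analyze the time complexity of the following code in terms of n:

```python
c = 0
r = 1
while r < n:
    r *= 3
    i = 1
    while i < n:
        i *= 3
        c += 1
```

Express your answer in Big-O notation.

Each loop level contributes: log n × log n. Multiplying the contributions gives O(log² n).

Answer: O(log² n)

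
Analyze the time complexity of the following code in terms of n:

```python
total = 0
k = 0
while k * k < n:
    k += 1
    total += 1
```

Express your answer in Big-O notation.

Each loop level contributes: √n. Multiplying the contributions gives O(√n).

Answer: O(√n)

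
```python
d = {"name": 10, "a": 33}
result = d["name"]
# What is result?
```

Trace:
`d = {"name": 10, "a": 33}` → d = {'name': 10, 'a': 33}
`result = d["name"]` → result = 10
So result = 10

Answer: 10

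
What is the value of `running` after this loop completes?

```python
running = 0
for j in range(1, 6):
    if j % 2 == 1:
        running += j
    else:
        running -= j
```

Add odd, subtract even
`running` takes the values: 0 → 1 → -1 → 2 → -2 → 3

Answer: 3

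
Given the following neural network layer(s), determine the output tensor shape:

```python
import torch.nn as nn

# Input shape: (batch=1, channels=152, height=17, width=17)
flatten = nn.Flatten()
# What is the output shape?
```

Input: (1, 152, 17, 17) -> Output: (1, 43928)

Answer: (1, 43928)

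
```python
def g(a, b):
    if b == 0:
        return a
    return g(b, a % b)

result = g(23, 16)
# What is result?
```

g(23, 16) -> g(16, 7) -> g(7, 2) -> g(2, 1) -> g(1, 0) -> 1

Answer: 1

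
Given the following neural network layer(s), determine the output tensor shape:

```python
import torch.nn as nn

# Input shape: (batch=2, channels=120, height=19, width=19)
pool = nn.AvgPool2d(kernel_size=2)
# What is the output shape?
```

Input: (2, 120, 19, 19) -> Output: (2, 120, 9, 9)

Answer: (2, 120, 9, 9)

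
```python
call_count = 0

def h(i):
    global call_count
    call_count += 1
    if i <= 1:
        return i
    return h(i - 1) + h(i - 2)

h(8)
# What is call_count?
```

Calls(i) = 1 + Calls(i-1) + Calls(i-2); Calls(0)=Calls(1)=1. For i=8 this gives 67.

Answer: 67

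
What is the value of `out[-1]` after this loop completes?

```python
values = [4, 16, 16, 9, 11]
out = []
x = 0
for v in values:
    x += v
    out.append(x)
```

Cumulative sum ends at 56
`out` takes the values: [] → [4] → [4, 20] → [4, 20, 36] → [4, 20, 36, 45] → [4, 20, 36, 45, 56]
So `out[-1]` = 56

Answer: 56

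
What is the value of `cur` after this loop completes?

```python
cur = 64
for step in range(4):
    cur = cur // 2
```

Halve 4 times: 64 // 2^4 = 4
`cur` takes the values: 64 → 32 → 16 → 8 → 4

Answer: 4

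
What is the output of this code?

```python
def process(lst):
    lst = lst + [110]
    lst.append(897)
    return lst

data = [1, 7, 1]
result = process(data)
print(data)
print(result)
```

Key concept: rebinding parameter vs mutation.
Step by step:
`data = [1, 7, 1]` → data = [1, 7, 1]
`result = process(data)` → result = [1, 7, 1, 110, 897]
`print(data)` → prints [1, 7, 1]
`print(result)` → prints [1, 7, 1, 110, 897]

Answer:
[1, 7, 1]
[1, 7, 1, 110, 897]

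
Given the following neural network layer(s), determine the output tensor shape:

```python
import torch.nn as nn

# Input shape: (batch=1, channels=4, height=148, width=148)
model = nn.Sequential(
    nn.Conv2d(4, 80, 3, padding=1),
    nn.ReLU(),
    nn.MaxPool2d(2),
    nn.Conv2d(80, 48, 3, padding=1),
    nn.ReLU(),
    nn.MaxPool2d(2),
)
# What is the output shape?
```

Input: (1, 4, 148, 148) -> after first Conv2d: (1, 80, 148, 148) -> after first MaxPool2d: (1, 80, 74, 74) -> after second Conv2d: (1, 48, 74, 74) -> Output: (1, 48, 37, 37)

Answer: (1, 48, 37, 37)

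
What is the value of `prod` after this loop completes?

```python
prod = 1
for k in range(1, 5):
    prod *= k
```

4! = 24
`prod` takes the values: 1 → 2 → 6 → 24

Answer: 24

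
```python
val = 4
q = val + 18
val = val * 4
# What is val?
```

Trace:
`val = 4` → val = 4
`q = val + 18` → q = 22
`val = val * 4` → val = 16
So val = 16

Answer: 16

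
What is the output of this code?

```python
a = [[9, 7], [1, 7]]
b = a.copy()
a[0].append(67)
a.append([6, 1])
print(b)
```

Key concept: shallow copy with nested lists.
Step by step:
`a = [[9, 7], [1, 7]]` → a = [[9, 7], [1, 7]]
`b = a.copy()` → b = [[9, 7], [1, 7]]
`a[0].append(67)` → a = [[9, 7, 67], [1, 7]]; b = [[9, 7, 67], [1, 7]]
`a.append([6, 1])` → a = [[9, 7, 67], [1, 7], [6, 1]]
`print(b)` → prints [[9, 7, 67], [1, 7]]

Answer: [[9, 7, 67], [1, 7]]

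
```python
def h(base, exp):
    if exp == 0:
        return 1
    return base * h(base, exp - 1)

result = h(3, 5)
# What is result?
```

h(3, 5) = 3 * 3 * 3 * 3 * 3 = 243

Answer: 243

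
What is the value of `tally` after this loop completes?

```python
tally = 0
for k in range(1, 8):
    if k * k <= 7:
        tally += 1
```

Count numbers where k² ≤ 7
`tally` takes the values: 0 → 1 → 2

Answer: 2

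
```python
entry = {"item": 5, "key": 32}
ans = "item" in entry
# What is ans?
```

Trace:
`entry = {"item": 5, "key": 32}` → entry = {'item': 5, 'key': 32}
`ans = "item" in entry` → ans = True
So ans = True

Answer: True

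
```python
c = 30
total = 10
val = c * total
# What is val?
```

Trace:
`c = 30` → c = 30
`total = 10` → total = 10
`val = c * total` → val = 300
So val = 300

Answer: 300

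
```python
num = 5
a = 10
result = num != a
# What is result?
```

Trace:
`num = 5` → num = 5
`a = 10` → a = 10
`result = num != a` → result = True
So result = True

Answer: True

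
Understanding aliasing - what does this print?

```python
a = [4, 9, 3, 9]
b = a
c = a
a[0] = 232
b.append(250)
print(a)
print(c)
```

Key concept: multiple aliases.
Step by step:
`a = [4, 9, 3, 9]` → a = [4, 9, 3, 9]
`b = a` → b = [4, 9, 3, 9] (same object as a)
`c = a` → c = [4, 9, 3, 9] (same object as a, b)
`a[0] = 232` → a = [232, 9, 3, 9] (same object as b, c); b = [232, 9, 3, 9] (same object as a, c); c = [232, 9, 3, 9] (same object as a, b)
`b.append(250)` → a = [232, 9, 3, 9, 250] (same object as b, c); b = [232, 9, 3, 9, 250] (same object as a, c); c = [232, 9, 3, 9, 250] (same object as a, b)
`print(a)` → prints [232, 9, 3, 9, 250]
`print(c)` → prints [232, 9, 3, 9, 250]

Answer:
[232, 9, 3, 9, 250]
[232, 9, 3, 9, 250]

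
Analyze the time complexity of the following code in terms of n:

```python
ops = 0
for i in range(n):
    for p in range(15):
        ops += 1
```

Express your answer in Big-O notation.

Each loop level contributes: n × 1. Multiplying the contributions gives O(n).

Answer: O(n)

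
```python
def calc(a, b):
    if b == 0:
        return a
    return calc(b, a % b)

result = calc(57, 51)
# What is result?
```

calc(57, 51) -> calc(51, 6) -> calc(6, 3) -> calc(3, 0) -> 3

Answer: 3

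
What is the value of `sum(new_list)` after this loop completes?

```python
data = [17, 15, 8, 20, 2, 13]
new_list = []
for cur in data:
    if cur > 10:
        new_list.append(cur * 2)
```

Sum of doubled values > 10
`new_list` takes the values: [] → [34] → [34, 30] → [34, 30, 40] → [34, 30, 40, 26]
So `sum(new_list)` = 130

Answer: 130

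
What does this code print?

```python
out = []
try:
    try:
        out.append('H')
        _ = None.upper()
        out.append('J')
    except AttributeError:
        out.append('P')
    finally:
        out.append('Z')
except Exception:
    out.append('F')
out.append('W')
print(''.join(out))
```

Execution trace: 'H' (inner try body) → 'P' (inner except AttributeError) → 'Z' (inner finally) → 'W' (after the try/except). Output: HPZW

Answer: HPZW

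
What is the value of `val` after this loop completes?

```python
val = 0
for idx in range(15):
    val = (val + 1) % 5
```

Increment mod 5, 15 times = 0
`val` takes the values: 0 → 1 → 2 → 3 → 4 → 0 → 1 → 2 → 3 → 4 → 0 → 1 → 2 → 3 → 4 → 0

Answer: 0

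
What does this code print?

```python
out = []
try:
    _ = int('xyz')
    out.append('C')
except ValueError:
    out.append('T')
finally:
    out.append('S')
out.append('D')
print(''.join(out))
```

Execution trace: 'T' (except ValueError) → 'S' (finally) → 'D' (after the try/except). Output: TSD

Answer: TSD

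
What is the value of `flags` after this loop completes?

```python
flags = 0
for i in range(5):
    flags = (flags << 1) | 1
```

Build 5 consecutive 1-bits: 0b11111
`flags` takes the values: 0 → 1 → 3 → 7 → 15 → 31

Answer: 31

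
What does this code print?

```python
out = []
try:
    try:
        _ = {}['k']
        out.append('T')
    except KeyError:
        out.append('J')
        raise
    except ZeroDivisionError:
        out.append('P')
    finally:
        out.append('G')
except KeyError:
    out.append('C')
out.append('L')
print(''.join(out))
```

Execution trace: 'J' (inner except KeyError) → 'G' (inner finally) → 'C' (outer except KeyError) → 'L' (after the try/except). Output: JGCL

Answer: JGCL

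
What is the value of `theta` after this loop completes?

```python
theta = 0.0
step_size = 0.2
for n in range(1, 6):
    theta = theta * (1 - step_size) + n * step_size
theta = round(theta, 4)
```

Moving average with lr=0.2
`theta` takes the values: 0.0 → 0.2 → 0.56 → 1.048 → 1.6384 → 2.31072 → 2.3107

Answer: 2.3107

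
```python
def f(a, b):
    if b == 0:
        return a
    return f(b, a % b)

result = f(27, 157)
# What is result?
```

f(27, 157) -> f(157, 27) -> f(27, 22) -> f(22, 5) -> f(5, 2) -> f(2, 1) -> f(1, 0) -> 1

Answer: 1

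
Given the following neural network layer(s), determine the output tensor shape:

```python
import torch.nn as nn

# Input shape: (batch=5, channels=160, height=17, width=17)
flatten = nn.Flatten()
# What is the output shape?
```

Input: (5, 160, 17, 17) -> Output: (5, 46240)

Answer: (5, 46240)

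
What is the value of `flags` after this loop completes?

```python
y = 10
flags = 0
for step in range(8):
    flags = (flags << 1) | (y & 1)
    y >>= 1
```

Reverse lowest 8 bits of 10
`flags` takes the values: 0 → 1 → 2 → 5 → 10 → 20 → 40 → 80

Answer: 80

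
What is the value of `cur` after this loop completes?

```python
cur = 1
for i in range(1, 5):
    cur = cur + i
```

Start at 1, add 1 through 4
`cur` takes the values: 1 → 2 → 4 → 7 → 11

Answer: 11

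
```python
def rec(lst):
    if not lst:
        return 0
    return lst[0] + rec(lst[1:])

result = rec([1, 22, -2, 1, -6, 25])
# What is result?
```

1 + 22 + (-2) + 1 + (-6) + 25 + 0 = 41

Answer: 41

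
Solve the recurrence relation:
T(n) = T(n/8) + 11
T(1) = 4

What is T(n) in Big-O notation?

Each step divides n by 8 and adds 11. After log_8(n) steps we reach T(1)=4. So T(n) = 11·log_8(n) + 4 = O(log n).

Answer: O(log n)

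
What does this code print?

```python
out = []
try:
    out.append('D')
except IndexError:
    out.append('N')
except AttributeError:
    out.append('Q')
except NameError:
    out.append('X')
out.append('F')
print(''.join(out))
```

Execution trace: 'D' (try body, no exception) → 'F' (after the try/except). Output: DF

Answer: DF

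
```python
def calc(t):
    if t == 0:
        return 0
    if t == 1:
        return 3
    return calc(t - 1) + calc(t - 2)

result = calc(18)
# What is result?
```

Build up from base cases: calc(0)=0, calc(1)=3, calc(2)=3, calc(3)=6, calc(4)=9, calc(5)=15, calc(6)=24, ..., calc(18)=7752

Answer: 7752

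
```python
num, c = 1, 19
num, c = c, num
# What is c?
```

Trace:
`num, c = 1, 19` → num = 1; c = 19
`num, c = c, num` → num = 19; c = 1
So c = 1

Answer: 1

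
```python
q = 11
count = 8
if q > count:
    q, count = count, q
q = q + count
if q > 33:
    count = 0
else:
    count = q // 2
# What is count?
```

Trace:
`q = 11` → q = 11
`count = 8` → count = 8
`if q > count: ...` → q > count is True → q = 8; count = 11
`q = q + count` → q = 19
`if q > 33: ...` → q > 33 is False, take else branch → count = 9
So count = 9

Answer: 9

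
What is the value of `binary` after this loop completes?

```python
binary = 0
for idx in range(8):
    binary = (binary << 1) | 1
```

Build 8 consecutive 1-bits: 0b11111111
`binary` takes the values: 0 → 1 → 3 → 7 → 15 → 31 → 63 → 127 → 255

Answer: 255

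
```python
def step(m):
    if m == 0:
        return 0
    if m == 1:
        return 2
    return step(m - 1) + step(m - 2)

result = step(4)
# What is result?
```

Build up from base cases: step(0)=0, step(1)=2, step(2)=2, step(3)=4, step(4)=6

Answer: 6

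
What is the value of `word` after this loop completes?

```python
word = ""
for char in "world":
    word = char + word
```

Reverse 'world'
`word` takes the values: "" → "w" → "ow" → "row" → "lrow" → "dlrow"

Answer: "dlrow"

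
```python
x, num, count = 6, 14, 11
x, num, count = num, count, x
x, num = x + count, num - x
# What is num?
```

Trace:
`x, num, count = 6, 14, 11` → x = 6; num = 14; count = 11
`x, num, count = num, count, x` → x = 14; num = 11; count = 6
`x, num = x + count, num - x` → x = 20; num = -3
So num = -3

Answer: -3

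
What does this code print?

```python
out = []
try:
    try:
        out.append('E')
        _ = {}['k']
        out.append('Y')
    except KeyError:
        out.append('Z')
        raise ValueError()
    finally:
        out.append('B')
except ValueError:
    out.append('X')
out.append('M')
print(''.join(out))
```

Execution trace: 'E' (inner try body) → 'Z' (inner except KeyError) → 'B' (inner finally) → 'X' (outer except ValueError) → 'M' (after the try/except). Output: EZBXM

Answer: EZBXM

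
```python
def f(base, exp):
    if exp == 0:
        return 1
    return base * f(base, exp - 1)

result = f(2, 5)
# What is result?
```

f(2, 5) = 2 * 2 * 2 * 2 * 2 = 32

Answer: 32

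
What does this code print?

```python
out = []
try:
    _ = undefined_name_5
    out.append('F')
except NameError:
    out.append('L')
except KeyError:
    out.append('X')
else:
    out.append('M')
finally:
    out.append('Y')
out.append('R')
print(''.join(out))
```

Execution trace: 'L' (except NameError) → 'Y' (finally) → 'R' (after the try/except). Output: LYR

Answer: LYR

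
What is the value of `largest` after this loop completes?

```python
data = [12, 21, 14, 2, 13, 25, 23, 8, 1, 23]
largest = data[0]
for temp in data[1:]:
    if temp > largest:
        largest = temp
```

Maximum of [12, 21, 14, 2, 13, 25, 23, 8, 1, 23]
`largest` takes the values: 12 → 21 → 25

Answer: 25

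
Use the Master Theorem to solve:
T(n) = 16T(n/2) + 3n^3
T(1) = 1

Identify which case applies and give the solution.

a=16, b=2, f(n)=3n^3. log_2(16) = 4. Since c=3 < 4, Case 1 applies: T(n) = Θ(n^log_b(a)) = O(n^4).

Answer: O(n^4) - Case 1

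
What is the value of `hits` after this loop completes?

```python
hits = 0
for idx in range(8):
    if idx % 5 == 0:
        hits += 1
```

Count numbers divisible by 5 in range(8)
`hits` takes the values: 0 → 1 → 2

Answer: 2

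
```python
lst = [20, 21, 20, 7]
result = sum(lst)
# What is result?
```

Trace:
`lst = [20, 21, 20, 7]` → lst = [20, 21, 20, 7]
`result = sum(lst)` → result = 68
So result = 68

Answer: 68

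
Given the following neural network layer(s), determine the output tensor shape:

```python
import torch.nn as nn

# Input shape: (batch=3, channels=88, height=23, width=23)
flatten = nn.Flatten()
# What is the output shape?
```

Input: (3, 88, 23, 23) -> Output: (3, 46552)

Answer: (3, 46552)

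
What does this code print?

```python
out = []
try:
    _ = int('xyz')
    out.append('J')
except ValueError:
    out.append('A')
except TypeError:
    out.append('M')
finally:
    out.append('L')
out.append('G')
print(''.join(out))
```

Execution trace: 'A' (except ValueError) → 'L' (finally) → 'G' (after the try/except). Output: ALG

Answer: ALG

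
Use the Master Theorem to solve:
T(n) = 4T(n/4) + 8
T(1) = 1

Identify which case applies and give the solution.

a=4, b=4, f(n)=8. log_4(4) = 1. Since c=0 < 1, Case 1 applies: T(n) = Θ(n^log_b(a)) = O(n).

Answer: O(n) - Case 1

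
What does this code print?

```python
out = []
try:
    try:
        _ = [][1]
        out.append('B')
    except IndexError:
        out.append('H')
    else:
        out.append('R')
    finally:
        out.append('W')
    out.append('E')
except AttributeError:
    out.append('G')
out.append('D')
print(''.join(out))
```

Execution trace: 'H' (inner except IndexError) → 'W' (inner finally) → 'E' (try body, no exception) → 'D' (after the try/except). Output: HWED

Answer: HWED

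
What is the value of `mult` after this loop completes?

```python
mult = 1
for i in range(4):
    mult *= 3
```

3^4 = 81
`mult` takes the values: 1 → 3 → 9 → 27 → 81

Answer: 81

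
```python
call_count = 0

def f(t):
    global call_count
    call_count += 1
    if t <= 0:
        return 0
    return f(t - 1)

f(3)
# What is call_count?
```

Linear recursion stepping by 1: 4 calls from t=3 down to ≤0.

Answer: 4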